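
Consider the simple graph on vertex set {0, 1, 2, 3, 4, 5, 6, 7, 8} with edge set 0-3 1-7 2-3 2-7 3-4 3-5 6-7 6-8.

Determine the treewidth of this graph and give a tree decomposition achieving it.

Treewidth 1.
One optimal decomposition is:
Bags: B1 = {2, 7}  B2 = {6, 7}  B3 = {6, 8}  B4 = {2, 3}  B5 = {3, 4}  B6 = {3, 5}  B7 = {0, 3}  B8 = {1, 7}
Tree: B1–B2, B2–B3, B1–B4, B4–B5, B5–B6, B5–B7, B1–B8

Each bag holds 2 vertices, so the decomposition has width 1, which upper-bounds the treewidth. G has an edge, so its treewidth is at least 1. The upper and lower bounds meet at 1, so that is the treewidth.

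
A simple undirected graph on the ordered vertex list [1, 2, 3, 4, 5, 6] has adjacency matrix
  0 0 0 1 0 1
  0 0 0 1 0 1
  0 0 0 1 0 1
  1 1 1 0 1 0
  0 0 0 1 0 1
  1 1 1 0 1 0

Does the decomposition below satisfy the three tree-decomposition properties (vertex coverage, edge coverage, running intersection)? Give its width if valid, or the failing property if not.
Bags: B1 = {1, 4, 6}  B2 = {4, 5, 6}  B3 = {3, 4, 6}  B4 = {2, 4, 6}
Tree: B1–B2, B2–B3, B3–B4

Every vertex of G appears in some bag (union = {1, 2, 3, 4, 5, 6}); every edge is covered by a bag; and for each vertex v the set of bags containing v is connected in the bag tree. The decomposition is therefore valid. The largest bag has 3 vertices, so the width is 2.

Yes; width 2.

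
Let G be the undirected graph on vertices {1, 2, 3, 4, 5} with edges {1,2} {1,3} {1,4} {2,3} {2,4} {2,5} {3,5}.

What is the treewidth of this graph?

A width-2 tree decomposition is:
Bags: B1 = {2, 3, 5}  B2 = {1, 2, 3}  B3 = {1, 2, 4}
Tree: B1–B2, B2–B3
The largest bag has 3 vertices, giving width 2; this decomposition certifies tw(G) ≤ 2. Conversely, {1, 2, 3} is a clique of size 3, and the vertices of any clique must share a bag in every tree decomposition; so some bag has ≥ 3 vertices and tw(G) ≥ 2. Combining the bounds, tw(G) = 2.

2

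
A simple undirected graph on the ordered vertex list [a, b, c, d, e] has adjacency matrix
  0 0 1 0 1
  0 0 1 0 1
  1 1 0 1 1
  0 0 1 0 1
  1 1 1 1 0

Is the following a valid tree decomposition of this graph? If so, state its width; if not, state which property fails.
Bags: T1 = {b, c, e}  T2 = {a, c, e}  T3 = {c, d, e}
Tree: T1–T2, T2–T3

Vertex coverage: the bags together contain {a, b, c, d, e}, the full vertex set. Edge coverage: each edge of G has both endpoints in at least one bag. Running intersection: for every vertex, the bags containing it form a connected subtree. All three properties hold, so this is a valid tree decomposition of width max|bag| − 1 = 2, and hence tw(G) ≤ 2.

Yes; width 2.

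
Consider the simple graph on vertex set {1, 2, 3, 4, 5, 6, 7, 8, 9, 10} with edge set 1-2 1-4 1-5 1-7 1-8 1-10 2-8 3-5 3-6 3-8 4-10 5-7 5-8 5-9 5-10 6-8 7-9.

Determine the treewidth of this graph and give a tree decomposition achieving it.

Treewidth 2.
Bags: B1 = {1, 5, 10}  B2 = {1, 5, 7}  B3 = {1, 4, 10}  B4 = {1, 5, 8}  B5 = {1, 2, 8}  B6 = {3, 5, 8}  B7 = {3, 6, 8}  B8 = {5, 7, 9}
Tree: B1–B2, B1–B3, B1–B4, B4–B5, B4–B6, B6–B7, B2–B8

The largest bag has 3 vertices, giving width 2; this decomposition certifies tw(G) ≤ 2. For the lower bound, the 3 vertices {1, 2, 8} are pairwise adjacent, and any tree decomposition puts a clique entirely inside one bag — forcing width ≥ 2. Combining the bounds, tw(G) = 2.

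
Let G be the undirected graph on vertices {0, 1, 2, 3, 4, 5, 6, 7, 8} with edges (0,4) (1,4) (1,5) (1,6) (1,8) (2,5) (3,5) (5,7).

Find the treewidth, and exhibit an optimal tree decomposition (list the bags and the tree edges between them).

Treewidth 1.
Bags: B1 = {1, 6}  B2 = {1, 5}  B3 = {5, 7}  B4 = {2, 5}  B5 = {1, 4}  B6 = {1, 8}  B7 = {0, 4}  B8 = {3, 5}
Tree: B1–B2, B2–B3, B2–B4, B1–B5, B5–B6, B5–B7, B2–B8

The largest bag has 2 vertices, giving width 1; this decomposition certifies tw(G) ≤ 1. Any graph with an edge has treewidth ≥ 1, and G has the edge 1–6. Therefore the treewidth is 1.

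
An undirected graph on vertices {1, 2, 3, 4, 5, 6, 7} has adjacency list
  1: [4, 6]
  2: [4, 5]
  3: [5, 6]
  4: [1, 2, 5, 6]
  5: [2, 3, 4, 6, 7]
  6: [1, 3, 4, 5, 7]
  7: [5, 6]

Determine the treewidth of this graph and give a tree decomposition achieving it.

Each bag holds 3 vertices, so the decomposition has width 2, which upper-bounds the treewidth. Conversely, {1, 4, 6} is a clique of size 3, and the vertices of any clique must share a bag in every tree decomposition; so some bag has ≥ 3 vertices and tw(G) ≥ 2. Therefore the treewidth is 2.

Treewidth 2.
Bags: B1 = {4, 5, 6}  B2 = {1, 4, 6}  B3 = {5, 6, 7}  B4 = {2, 4, 5}  B5 = {3, 5, 6}
Tree: B1–B2, B1–B3, B1–B4, B1–B5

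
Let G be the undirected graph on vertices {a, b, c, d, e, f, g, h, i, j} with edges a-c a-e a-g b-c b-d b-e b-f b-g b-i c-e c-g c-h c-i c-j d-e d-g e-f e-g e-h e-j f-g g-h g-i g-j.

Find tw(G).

A width-3 tree decomposition is:
Bags: B1 = {b, c, g, i}  B2 = {b, c, e, g}  B3 = {b, e, f, g}  B4 = {a, c, e, g}  B5 = {b, d, e, g}  B6 = {c, e, g, h}  B7 = {c, e, g, j}
Tree: B1–B2, B2–B3, B2–B4, B3–B5, B2–B6, B4–B7
The largest bag has 4 vertices, giving width 3; this decomposition certifies tw(G) ≤ 3. For the lower bound, the 4 vertices {b, d, e, g} are pairwise adjacent, and any tree decomposition puts a clique entirely inside one bag — forcing width ≥ 3. Therefore the treewidth is 3.

3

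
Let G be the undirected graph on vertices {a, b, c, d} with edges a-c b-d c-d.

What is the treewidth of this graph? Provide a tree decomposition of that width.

Every bag has size at most 2, so the width is 2 − 1 = 1 and tw(G) ≤ 1. Since G has at least one edge (e.g. a–c), it is not an edgeless graph, so tw(G) ≥ 1. The upper and lower bounds meet at 1, so that is the treewidth.

Treewidth 1.
One optimal decomposition is:
Bags: B1 = {a, c}  B2 = {c, d}  B3 = {b, d}
Tree: B1–B2, B2–B3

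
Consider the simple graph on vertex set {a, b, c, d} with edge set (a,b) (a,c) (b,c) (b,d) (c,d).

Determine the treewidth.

2

A width-2 tree decomposition is:
Bags: B1 = {b, c, d}  B2 = {a, b, c}
Tree: B1–B2
Each bag holds 3 vertices, so the decomposition has width 2, which upper-bounds the treewidth. On the other hand G contains the 3-clique {b, c, d}. A clique must lie in a single bag of any decomposition, so no decomposition can have width below 2. Therefore the treewidth is 2.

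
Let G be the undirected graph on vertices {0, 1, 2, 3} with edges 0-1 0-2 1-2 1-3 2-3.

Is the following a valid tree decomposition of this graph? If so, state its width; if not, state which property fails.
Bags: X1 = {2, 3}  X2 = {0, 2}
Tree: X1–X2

A tree decomposition must satisfy three properties: every vertex lies in some bag; for every edge, both endpoints lie together in some bag; and for every vertex, the bags containing it form a connected subtree. Here vertex 1 appears in no bag, so the decomposition is invalid.

No — vertex 1 appears in no bag.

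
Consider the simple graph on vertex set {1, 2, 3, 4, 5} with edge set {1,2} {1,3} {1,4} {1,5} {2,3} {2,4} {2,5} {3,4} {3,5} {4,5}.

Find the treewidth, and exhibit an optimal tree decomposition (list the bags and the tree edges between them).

Treewidth 4.
One optimal decomposition is:
Bags: B1 = {1, 2, 3, 4, 5}
Tree: (single bag)

With just one bag of size 5, the width is 5 − 1 = 4, so tw(G) ≤ 4. On the other hand G contains the 5-clique {1, 2, 3, 4, 5}. A clique must lie in a single bag of any decomposition, so no decomposition can have width below 4. Hence tw(G) = 4 exactly.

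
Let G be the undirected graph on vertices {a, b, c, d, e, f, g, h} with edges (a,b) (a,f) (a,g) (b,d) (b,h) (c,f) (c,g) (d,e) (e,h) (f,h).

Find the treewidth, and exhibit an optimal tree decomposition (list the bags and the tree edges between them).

Treewidth 2.
One optimal decomposition is:
Bags: B1 = {b, d, e}  B2 = {b, e, h}  B3 = {a, b, h}  B4 = {a, f, h}  B5 = {a, f, g}  B6 = {c, f, g}
Tree: B1–B2, B2–B3, B3–B4, B4–B5, B5–B6

Every bag has size at most 3, so the width is 3 − 1 = 2 and tw(G) ≤ 2. For the lower bound, G contains the cycle d–e–h–b–d, so G is not a forest; only forests have treewidth ≤ 1, hence tw(G) ≥ 2. Therefore the treewidth is 2.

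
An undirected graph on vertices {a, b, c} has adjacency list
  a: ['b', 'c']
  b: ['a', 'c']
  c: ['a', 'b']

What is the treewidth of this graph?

2

A width-2 tree decomposition is:
Bags: B1 = {a, b, c}
Tree: (single bag)
With just one bag of size 3, the width is 3 − 1 = 2, so tw(G) ≤ 2. Conversely, {a, b, c} is a clique of size 3, and the vertices of any clique must share a bag in every tree decomposition; so some bag has ≥ 3 vertices and tw(G) ≥ 2. Therefore the treewidth is 2.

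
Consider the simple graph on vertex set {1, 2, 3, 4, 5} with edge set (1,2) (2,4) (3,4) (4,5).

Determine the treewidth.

A width-1 tree decomposition is:
Bags: B1 = {1, 2}  B2 = {2, 4}  B3 = {4, 5}  B4 = {3, 4}
Tree: B1–B2, B2–B3, B3–B4
Every bag has size at most 2, so the width is 2 − 1 = 1 and tw(G) ≤ 1. Since G has at least one edge (e.g. 2–1), it is not an edgeless graph, so tw(G) ≥ 1. Combining the bounds, tw(G) = 1.

1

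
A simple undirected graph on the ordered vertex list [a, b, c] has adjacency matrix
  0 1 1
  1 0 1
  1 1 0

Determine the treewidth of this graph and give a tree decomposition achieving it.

With just one bag of size 3, the width is 3 − 1 = 2, so tw(G) ≤ 2. For the lower bound, the 3 vertices {a, b, c} are pairwise adjacent, and any tree decomposition puts a clique entirely inside one bag — forcing width ≥ 2. Combining the bounds, tw(G) = 2.

Treewidth 2.
One such decomposition:
Bags: B1 = {a, b, c}
Tree: (single bag)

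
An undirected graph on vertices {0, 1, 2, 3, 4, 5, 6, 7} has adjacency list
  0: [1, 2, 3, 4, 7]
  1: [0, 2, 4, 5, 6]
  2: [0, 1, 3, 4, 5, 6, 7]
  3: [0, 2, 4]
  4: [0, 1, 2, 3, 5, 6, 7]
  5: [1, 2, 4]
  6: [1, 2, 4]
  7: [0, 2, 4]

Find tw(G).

3

A width-3 tree decomposition is:
Bags: B1 = {1, 2, 4, 6}  B2 = {1, 2, 4, 5}  B3 = {0, 1, 2, 4}  B4 = {0, 2, 3, 4}  B5 = {0, 2, 4, 7}
Tree: B1–B2, B1–B3, B3–B4, B3–B5
Each bag holds 4 vertices, so the decomposition has width 3, which upper-bounds the treewidth. Conversely, {0, 1, 2, 4} is a clique of size 4, and the vertices of any clique must share a bag in every tree decomposition; so some bag has ≥ 4 vertices and tw(G) ≥ 3. The upper and lower bounds meet at 3, so that is the treewidth.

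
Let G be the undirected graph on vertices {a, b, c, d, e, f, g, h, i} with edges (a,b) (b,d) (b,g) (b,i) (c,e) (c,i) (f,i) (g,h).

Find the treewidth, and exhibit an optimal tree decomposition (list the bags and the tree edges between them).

Treewidth 1.
One such decomposition:
Bags: B1 = {b, g}  B2 = {b, i}  B3 = {a, b}  B4 = {b, d}  B5 = {c, i}  B6 = {g, h}  B7 = {f, i}  B8 = {c, e}
Tree: B1–B2, B2–B3, B2–B4, B2–B5, B1–B6, B5–B7, B5–B8

Each bag holds 2 vertices, so the decomposition has width 1, which upper-bounds the treewidth. Any graph with an edge has treewidth ≥ 1, and G has the edge g–b. Therefore the treewidth is 1.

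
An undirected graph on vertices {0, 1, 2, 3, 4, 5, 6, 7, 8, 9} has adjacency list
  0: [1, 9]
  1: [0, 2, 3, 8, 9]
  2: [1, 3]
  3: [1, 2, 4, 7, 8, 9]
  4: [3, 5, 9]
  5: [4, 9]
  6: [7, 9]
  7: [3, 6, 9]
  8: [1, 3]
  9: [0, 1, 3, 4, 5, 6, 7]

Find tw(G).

A width-2 tree decomposition is:
Bags: B1 = {1, 3, 9}  B2 = {3, 4, 9}  B3 = {0, 1, 9}  B4 = {3, 7, 9}  B5 = {6, 7, 9}  B6 = {4, 5, 9}  B7 = {1, 2, 3}  B8 = {1, 3, 8}
Tree: B1–B2, B1–B3, B2–B4, B4–B5, B2–B6, B1–B7, B1–B8
The largest bag has 3 vertices, giving width 2; this decomposition certifies tw(G) ≤ 2. Conversely, {1, 3, 8} is a clique of size 3, and the vertices of any clique must share a bag in every tree decomposition; so some bag has ≥ 3 vertices and tw(G) ≥ 2. Hence tw(G) = 2 exactly.

2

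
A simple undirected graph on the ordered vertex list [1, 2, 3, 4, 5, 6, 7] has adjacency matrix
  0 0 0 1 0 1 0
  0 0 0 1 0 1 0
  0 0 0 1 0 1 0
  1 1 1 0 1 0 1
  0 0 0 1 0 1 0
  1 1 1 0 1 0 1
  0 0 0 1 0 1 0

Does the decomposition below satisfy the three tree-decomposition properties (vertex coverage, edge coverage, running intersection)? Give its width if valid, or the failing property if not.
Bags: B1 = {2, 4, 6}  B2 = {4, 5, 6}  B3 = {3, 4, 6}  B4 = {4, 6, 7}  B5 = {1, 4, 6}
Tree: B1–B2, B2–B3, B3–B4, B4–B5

Every vertex of G appears in some bag (union = {1, 2, 3, 4, 5, 6, 7}); every edge is covered by a bag; and for each vertex v the set of bags containing v is connected in the bag tree. The decomposition is therefore valid. The largest bag has 3 vertices, so the width is 2.

Yes; width 2.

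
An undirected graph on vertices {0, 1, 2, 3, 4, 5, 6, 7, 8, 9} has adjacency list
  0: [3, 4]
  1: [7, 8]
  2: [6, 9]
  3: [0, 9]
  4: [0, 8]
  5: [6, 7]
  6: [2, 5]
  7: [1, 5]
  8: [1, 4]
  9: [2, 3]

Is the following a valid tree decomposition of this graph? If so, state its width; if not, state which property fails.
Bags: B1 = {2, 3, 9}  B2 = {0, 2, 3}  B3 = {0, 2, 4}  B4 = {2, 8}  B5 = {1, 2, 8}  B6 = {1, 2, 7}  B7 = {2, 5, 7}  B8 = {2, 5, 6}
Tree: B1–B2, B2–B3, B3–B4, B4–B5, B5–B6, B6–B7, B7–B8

A tree decomposition must satisfy three properties: every vertex lies in some bag; for every edge, both endpoints lie together in some bag; and for every vertex, the bags containing it form a connected subtree. Here edge (4,8) lies in no bag, so the decomposition is invalid.

No — edge (4,8) lies in no bag.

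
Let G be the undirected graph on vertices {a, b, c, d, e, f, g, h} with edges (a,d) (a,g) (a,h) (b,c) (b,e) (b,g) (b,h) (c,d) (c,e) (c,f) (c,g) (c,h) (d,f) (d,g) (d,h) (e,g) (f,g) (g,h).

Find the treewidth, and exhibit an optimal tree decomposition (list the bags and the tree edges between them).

Each bag holds 4 vertices, so the decomposition has width 3, which upper-bounds the treewidth. For the lower bound, the 4 vertices {c, d, g, h} are pairwise adjacent, and any tree decomposition puts a clique entirely inside one bag — forcing width ≥ 3. Combining the bounds, tw(G) = 3.

Treewidth 3.
One optimal decomposition is:
Bags: B1 = {a, d, g, h}  B2 = {c, d, g, h}  B3 = {b, c, g, h}  B4 = {b, c, e, g}  B5 = {c, d, f, g}
Tree: B1–B2, B2–B3, B3–B4, B2–B5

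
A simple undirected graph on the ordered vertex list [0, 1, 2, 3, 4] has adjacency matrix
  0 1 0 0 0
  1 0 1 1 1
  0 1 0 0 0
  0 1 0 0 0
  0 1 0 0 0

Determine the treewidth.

A width-1 tree decomposition is:
Bags: B1 = {1, 2}  B2 = {1, 4}  B3 = {1, 3}  B4 = {0, 1}
Tree: B1–B2, B1–B3, B1–B4
Each bag holds 2 vertices, so the decomposition has width 1, which upper-bounds the treewidth. G has an edge, so its treewidth is at least 1. The upper and lower bounds meet at 1, so that is the treewidth.

1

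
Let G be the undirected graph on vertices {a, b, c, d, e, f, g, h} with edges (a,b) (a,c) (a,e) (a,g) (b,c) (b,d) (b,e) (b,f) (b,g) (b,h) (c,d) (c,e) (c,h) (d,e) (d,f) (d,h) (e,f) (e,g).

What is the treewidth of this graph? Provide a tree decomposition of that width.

Treewidth 3.
Bags: B1 = {a, b, c, e}  B2 = {b, c, d, e}  B3 = {b, c, d, h}  B4 = {a, b, e, g}  B5 = {b, d, e, f}
Tree: B1–B2, B2–B3, B1–B4, B2–B5

Every bag has size at most 4, so the width is 4 − 1 = 3 and tw(G) ≤ 3. On the other hand G contains the 4-clique {b, c, d, e}. A clique must lie in a single bag of any decomposition, so no decomposition can have width below 3. Therefore the treewidth is 3.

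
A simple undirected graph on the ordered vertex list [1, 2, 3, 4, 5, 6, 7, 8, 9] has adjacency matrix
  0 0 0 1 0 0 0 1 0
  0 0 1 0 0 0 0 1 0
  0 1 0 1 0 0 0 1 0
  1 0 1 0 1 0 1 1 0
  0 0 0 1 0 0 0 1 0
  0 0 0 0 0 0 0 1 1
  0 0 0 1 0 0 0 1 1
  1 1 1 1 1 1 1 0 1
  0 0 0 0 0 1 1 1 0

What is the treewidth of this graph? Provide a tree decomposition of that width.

Treewidth 2.
One such decomposition:
Bags: B1 = {4, 5, 8}  B2 = {1, 4, 8}  B3 = {3, 4, 8}  B4 = {2, 3, 8}  B5 = {4, 7, 8}  B6 = {7, 8, 9}  B7 = {6, 8, 9}
Tree: B1–B2, B2–B3, B3–B4, B2–B5, B5–B6, B6–B7

The largest bag has 3 vertices, giving width 2; this decomposition certifies tw(G) ≤ 2. Conversely, {6, 8, 9} is a clique of size 3, and the vertices of any clique must share a bag in every tree decomposition; so some bag has ≥ 3 vertices and tw(G) ≥ 2. Combining the bounds, tw(G) = 2.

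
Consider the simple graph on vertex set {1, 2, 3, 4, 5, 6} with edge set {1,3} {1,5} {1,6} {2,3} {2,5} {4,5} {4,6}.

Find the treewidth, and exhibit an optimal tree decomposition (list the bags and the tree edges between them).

The largest bag has 3 vertices, giving width 2; this decomposition certifies tw(G) ≤ 2. Since 3–2–5–1–3 is a cycle in G, G is not acyclic. Forests are exactly the graphs of treewidth ≤ 1, so tw(G) ≥ 2. Hence tw(G) = 2 exactly.

Treewidth 2.
One such decomposition:
Bags: B1 = {1, 2, 3}  B2 = {1, 2, 5}  B3 = {1, 5, 6}  B4 = {4, 5, 6}
Tree: B1–B2, B2–B3, B3–B4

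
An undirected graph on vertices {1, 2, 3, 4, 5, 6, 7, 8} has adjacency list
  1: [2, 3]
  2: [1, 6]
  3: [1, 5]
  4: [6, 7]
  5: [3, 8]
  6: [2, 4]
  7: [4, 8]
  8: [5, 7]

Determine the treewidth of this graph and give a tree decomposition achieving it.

Every bag has size at most 3, so the width is 3 − 1 = 2 and tw(G) ≤ 2. For the lower bound, G contains the cycle 4–6–2–1–3–5–8–7–4, so G is not a forest; only forests have treewidth ≤ 1, hence tw(G) ≥ 2. Therefore the treewidth is 2.

Treewidth 2.
One optimal decomposition is:
Bags: B1 = {2, 4, 6}  B2 = {1, 2, 4}  B3 = {1, 3, 4}  B4 = {3, 4, 5}  B5 = {4, 5, 8}  B6 = {4, 7, 8}
Tree: B1–B2, B2–B3, B3–B4, B4–B5, B5–B6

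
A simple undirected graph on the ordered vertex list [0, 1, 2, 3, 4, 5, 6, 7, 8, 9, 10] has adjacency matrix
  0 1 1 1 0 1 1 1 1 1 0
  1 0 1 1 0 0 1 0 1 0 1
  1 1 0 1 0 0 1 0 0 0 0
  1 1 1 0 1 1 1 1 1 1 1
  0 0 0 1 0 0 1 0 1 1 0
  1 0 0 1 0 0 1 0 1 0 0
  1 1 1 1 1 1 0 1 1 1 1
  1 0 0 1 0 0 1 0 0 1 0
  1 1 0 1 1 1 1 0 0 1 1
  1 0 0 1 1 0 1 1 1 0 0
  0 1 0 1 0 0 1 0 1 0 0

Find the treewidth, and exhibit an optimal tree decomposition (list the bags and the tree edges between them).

Each bag holds 5 vertices, so the decomposition has width 4, which upper-bounds the treewidth. Conversely, {0, 1, 3, 6, 8} is a clique of size 5, and the vertices of any clique must share a bag in every tree decomposition; so some bag has ≥ 5 vertices and tw(G) ≥ 4. Combining the bounds, tw(G) = 4.

Treewidth 4.
One such decomposition:
Bags: B1 = {0, 3, 6, 8, 9}  B2 = {3, 4, 6, 8, 9}  B3 = {0, 1, 3, 6, 8}  B4 = {1, 3, 6, 8, 10}  B5 = {0, 3, 5, 6, 8}  B6 = {0, 1, 2, 3, 6}  B7 = {0, 3, 6, 7, 9}
Tree: B1–B2, B1–B3, B3–B4, B3–B5, B3–B6, B1–B7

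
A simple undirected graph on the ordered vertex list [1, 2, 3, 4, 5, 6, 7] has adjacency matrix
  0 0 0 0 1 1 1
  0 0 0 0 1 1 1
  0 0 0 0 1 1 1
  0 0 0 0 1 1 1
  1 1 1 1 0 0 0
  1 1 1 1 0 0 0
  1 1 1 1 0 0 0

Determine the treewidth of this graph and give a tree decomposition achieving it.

Every bag has size at most 4, so the width is 4 − 1 = 3 and tw(G) ≤ 3. For the lower bound: the 4 vertex sets {2,7}, {1,5}, {6}, {4} are disjoint, each induces a connected subgraph, and every pair is joined by at least one edge of G. Contracting each set to a single vertex therefore yields K_{4} as a minor, and since treewidth is minor-monotone, tw(G) ≥ tw(K_{4}) = 3. The upper and lower bounds meet at 3, so that is the treewidth.

Treewidth 3.
One optimal decomposition is:
Bags: B1 = {2, 5, 6, 7}  B2 = {1, 5, 6, 7}  B3 = {4, 5, 6, 7}  B4 = {3, 5, 6, 7}
Tree: B1–B2, B2–B3, B3–B4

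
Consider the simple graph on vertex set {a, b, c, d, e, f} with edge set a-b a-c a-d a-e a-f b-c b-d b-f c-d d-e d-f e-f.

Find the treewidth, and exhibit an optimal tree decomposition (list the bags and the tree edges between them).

Treewidth 3.
One such decomposition:
Bags: B1 = {a, b, c, d}  B2 = {a, b, d, f}  B3 = {a, d, e, f}
Tree: B1–B2, B2–B3

The largest bag has 4 vertices, giving width 3; this decomposition certifies tw(G) ≤ 3. Conversely, {a, b, c, d} is a clique of size 4, and the vertices of any clique must share a bag in every tree decomposition; so some bag has ≥ 4 vertices and tw(G) ≥ 3. Hence tw(G) = 3 exactly.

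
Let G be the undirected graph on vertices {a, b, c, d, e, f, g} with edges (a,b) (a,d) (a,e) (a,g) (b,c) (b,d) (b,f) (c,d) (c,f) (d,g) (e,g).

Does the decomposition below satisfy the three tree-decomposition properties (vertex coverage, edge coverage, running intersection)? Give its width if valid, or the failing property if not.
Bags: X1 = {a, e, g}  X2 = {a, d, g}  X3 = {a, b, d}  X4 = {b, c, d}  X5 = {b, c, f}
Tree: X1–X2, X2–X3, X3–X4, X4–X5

Yes; width 2.

Checking the three conditions: (i) the bags cover all of {a, b, c, d, e, f, g}; (ii) for each edge, some bag contains both endpoints; (iii) the bags containing any fixed vertex form a subtree. All hold, so the decomposition is valid with width 3 − 1 = 2.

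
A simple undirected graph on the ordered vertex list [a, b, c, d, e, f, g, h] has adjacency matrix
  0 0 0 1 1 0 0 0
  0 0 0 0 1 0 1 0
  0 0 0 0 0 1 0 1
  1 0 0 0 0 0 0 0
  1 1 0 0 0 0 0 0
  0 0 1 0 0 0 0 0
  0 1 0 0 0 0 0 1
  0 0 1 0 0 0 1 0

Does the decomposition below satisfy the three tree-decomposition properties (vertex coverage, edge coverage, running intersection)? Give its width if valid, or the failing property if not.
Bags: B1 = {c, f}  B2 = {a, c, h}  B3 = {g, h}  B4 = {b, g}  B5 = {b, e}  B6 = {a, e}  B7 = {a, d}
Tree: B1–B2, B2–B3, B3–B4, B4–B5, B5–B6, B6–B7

No — bags containing vertex a are not connected in the tree.

A tree decomposition must satisfy three properties: every vertex lies in some bag; for every edge, both endpoints lie together in some bag; and for every vertex, the bags containing it form a connected subtree. Here bags containing vertex a are not connected in the tree, so the decomposition is invalid.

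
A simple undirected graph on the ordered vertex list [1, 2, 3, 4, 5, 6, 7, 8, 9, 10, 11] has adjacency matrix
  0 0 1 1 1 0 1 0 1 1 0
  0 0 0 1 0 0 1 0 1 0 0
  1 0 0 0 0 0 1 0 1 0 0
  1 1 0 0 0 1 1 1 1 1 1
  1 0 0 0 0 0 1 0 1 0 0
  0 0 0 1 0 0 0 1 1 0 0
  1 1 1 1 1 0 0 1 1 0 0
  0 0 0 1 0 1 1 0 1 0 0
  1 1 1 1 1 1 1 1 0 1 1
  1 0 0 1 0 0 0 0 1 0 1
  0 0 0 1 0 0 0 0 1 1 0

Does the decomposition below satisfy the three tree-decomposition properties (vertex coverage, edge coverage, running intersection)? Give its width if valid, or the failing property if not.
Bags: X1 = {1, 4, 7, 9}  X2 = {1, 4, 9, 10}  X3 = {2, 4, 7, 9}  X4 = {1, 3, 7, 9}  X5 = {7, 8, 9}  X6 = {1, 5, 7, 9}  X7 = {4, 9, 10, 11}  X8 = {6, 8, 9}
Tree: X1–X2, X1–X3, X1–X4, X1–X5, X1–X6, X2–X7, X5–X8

No — edge (4,8) lies in no bag.

A tree decomposition must satisfy three properties: every vertex lies in some bag; for every edge, both endpoints lie together in some bag; and for every vertex, the bags containing it form a connected subtree. Here edge (4,8) lies in no bag, so the decomposition is invalid.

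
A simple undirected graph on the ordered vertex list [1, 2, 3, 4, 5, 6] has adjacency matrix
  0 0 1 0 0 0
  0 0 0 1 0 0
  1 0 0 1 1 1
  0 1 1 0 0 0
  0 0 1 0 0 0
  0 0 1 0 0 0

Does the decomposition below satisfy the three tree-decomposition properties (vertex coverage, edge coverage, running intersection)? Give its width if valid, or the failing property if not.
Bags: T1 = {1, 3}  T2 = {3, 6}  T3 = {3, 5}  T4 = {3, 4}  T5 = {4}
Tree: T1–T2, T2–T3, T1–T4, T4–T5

A tree decomposition must satisfy three properties: every vertex lies in some bag; for every edge, both endpoints lie together in some bag; and for every vertex, the bags containing it form a connected subtree. Here vertex 2 appears in no bag, so the decomposition is invalid.

No — vertex 2 appears in no bag.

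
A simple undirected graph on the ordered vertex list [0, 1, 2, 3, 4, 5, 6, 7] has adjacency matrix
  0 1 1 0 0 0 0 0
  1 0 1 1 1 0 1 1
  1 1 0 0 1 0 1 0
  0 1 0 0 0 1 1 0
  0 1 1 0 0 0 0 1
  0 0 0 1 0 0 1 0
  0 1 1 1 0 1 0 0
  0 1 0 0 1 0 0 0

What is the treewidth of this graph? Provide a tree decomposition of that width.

The largest bag has 3 vertices, giving width 2; this decomposition certifies tw(G) ≤ 2. For the lower bound, the 3 vertices {0, 1, 2} are pairwise adjacent, and any tree decomposition puts a clique entirely inside one bag — forcing width ≥ 2. Hence tw(G) = 2 exactly.

Treewidth 2.
One such decomposition:
Bags: B1 = {1, 2, 4}  B2 = {1, 4, 7}  B3 = {0, 1, 2}  B4 = {1, 2, 6}  B5 = {1, 3, 6}  B6 = {3, 5, 6}
Tree: B1–B2, B1–B3, B1–B4, B4–B5, B5–B6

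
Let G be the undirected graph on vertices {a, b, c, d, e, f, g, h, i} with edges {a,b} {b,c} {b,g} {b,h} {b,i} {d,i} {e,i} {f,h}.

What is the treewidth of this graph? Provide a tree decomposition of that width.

Treewidth 1.
One optimal decomposition is:
Bags: B1 = {b, h}  B2 = {b, g}  B3 = {a, b}  B4 = {b, i}  B5 = {f, h}  B6 = {b, c}  B7 = {d, i}  B8 = {e, i}
Tree: B1–B2, B2–B3, B3–B4, B1–B5, B3–B6, B4–B7, B7–B8

Every bag has size at most 2, so the width is 2 − 1 = 1 and tw(G) ≤ 1. Any graph with an edge has treewidth ≥ 1, and G has the edge h–b. Combining the bounds, tw(G) = 1.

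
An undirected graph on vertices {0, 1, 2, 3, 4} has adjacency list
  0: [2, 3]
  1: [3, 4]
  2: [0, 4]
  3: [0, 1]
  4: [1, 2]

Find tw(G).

2

A width-2 tree decomposition is:
Bags: B1 = {0, 1, 3}  B2 = {0, 1, 4}  B3 = {0, 2, 4}
Tree: B1–B2, B2–B3
Every bag has size at most 3, so the width is 3 − 1 = 2 and tw(G) ≤ 2. For the lower bound, G contains the cycle 0–3–1–4–2–0, so G is not a forest; only forests have treewidth ≤ 1, hence tw(G) ≥ 2. Combining the bounds, tw(G) = 2.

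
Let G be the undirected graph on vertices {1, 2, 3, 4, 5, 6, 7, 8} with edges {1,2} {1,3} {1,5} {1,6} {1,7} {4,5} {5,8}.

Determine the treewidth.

1

A width-1 tree decomposition is:
Bags: B1 = {4, 5}  B2 = {1, 5}  B3 = {1, 6}  B4 = {1, 2}  B5 = {1, 7}  B6 = {1, 3}  B7 = {5, 8}
Tree: B1–B2, B2–B3, B2–B4, B3–B5, B3–B6, B2–B7
Every bag has size at most 2, so the width is 2 − 1 = 1 and tw(G) ≤ 1. Since G has at least one edge (e.g. 5–4), it is not an edgeless graph, so tw(G) ≥ 1. Hence tw(G) = 1 exactly.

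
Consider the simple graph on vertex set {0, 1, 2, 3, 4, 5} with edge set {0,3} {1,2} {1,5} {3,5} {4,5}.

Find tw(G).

1

A width-1 tree decomposition is:
Bags: B1 = {3, 5}  B2 = {0, 3}  B3 = {1, 5}  B4 = {1, 2}  B5 = {4, 5}
Tree: B1–B2, B1–B3, B3–B4, B3–B5
Every bag has size at most 2, so the width is 2 − 1 = 1 and tw(G) ≤ 1. Any graph with an edge has treewidth ≥ 1, and G has the edge 3–5. The upper and lower bounds meet at 1, so that is the treewidth.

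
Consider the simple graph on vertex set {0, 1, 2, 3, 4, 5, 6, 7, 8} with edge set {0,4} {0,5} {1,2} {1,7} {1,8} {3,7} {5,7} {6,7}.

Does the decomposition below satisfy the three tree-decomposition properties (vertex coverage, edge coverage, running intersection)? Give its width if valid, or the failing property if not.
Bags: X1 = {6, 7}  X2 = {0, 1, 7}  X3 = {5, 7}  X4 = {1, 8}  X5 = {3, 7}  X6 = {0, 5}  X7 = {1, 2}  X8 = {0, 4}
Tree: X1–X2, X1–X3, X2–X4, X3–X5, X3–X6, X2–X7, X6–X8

No — bags containing vertex 0 are not connected in the tree.

A tree decomposition must satisfy three properties: every vertex lies in some bag; for every edge, both endpoints lie together in some bag; and for every vertex, the bags containing it form a connected subtree. Here bags containing vertex 0 are not connected in the tree, so the decomposition is invalid.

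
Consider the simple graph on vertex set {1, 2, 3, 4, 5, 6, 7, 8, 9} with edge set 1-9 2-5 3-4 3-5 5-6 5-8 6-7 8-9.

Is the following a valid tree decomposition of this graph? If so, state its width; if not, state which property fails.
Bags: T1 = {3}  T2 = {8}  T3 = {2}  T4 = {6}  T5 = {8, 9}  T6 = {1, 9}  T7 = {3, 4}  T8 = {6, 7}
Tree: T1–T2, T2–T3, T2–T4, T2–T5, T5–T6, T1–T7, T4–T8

No — vertex 5 appears in no bag.

A tree decomposition must satisfy three properties: every vertex lies in some bag; for every edge, both endpoints lie together in some bag; and for every vertex, the bags containing it form a connected subtree. Here vertex 5 appears in no bag, so the decomposition is invalid.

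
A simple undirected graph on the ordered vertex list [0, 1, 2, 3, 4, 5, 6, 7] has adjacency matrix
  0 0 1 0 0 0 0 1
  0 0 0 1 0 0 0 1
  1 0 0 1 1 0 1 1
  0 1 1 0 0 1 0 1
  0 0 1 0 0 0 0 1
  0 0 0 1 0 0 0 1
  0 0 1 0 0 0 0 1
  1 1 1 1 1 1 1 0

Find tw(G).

A width-2 tree decomposition is:
Bags: B1 = {1, 3, 7}  B2 = {3, 5, 7}  B3 = {2, 3, 7}  B4 = {2, 4, 7}  B5 = {2, 6, 7}  B6 = {0, 2, 7}
Tree: B1–B2, B2–B3, B3–B4, B3–B5, B3–B6
Each bag holds 3 vertices, so the decomposition has width 2, which upper-bounds the treewidth. Conversely, {1, 3, 7} is a clique of size 3, and the vertices of any clique must share a bag in every tree decomposition; so some bag has ≥ 3 vertices and tw(G) ≥ 2. Combining the bounds, tw(G) = 2.

2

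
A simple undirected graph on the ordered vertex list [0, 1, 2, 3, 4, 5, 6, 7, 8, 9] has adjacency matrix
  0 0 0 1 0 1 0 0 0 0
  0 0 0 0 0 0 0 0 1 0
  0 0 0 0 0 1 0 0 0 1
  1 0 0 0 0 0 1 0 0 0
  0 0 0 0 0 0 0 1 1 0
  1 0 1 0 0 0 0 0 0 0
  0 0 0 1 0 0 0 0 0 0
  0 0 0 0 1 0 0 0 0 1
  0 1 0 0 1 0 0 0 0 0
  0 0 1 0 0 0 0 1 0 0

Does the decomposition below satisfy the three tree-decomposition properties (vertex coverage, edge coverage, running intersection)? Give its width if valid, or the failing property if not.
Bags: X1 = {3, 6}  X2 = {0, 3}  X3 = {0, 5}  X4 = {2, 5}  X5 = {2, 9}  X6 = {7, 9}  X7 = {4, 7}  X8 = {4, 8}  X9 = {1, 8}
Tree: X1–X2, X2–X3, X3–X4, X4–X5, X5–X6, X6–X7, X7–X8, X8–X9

Yes; width 1.

Vertex coverage: the bags together contain {0, 1, 2, 3, 4, 5, 6, 7, 8, 9}, the full vertex set. Edge coverage: each edge of G has both endpoints in at least one bag. Running intersection: for every vertex, the bags containing it form a connected subtree. All three properties hold, so this is a valid tree decomposition of width max|bag| − 1 = 1, and hence tw(G) ≤ 1.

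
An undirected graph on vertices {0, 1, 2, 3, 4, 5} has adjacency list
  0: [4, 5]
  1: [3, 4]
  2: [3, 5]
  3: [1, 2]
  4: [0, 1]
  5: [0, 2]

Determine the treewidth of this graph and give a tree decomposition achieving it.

Treewidth 2.
Bags: B1 = {0, 4, 5}  B2 = {2, 4, 5}  B3 = {2, 3, 4}  B4 = {1, 3, 4}
Tree: B1–B2, B2–B3, B3–B4

Each bag holds 3 vertices, so the decomposition has width 2, which upper-bounds the treewidth. The edges 4–0–5–2–3–1–4 form a cycle, so G is not a tree and its treewidth is at least 2. The upper and lower bounds meet at 2, so that is the treewidth.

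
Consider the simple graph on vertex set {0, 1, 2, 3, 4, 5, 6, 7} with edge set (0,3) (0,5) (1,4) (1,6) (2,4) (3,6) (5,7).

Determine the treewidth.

1

A width-1 tree decomposition is:
Bags: B1 = {5, 7}  B2 = {0, 5}  B3 = {0, 3}  B4 = {3, 6}  B5 = {1, 6}  B6 = {1, 4}  B7 = {2, 4}
Tree: B1–B2, B2–B3, B3–B4, B4–B5, B5–B6, B6–B7
The largest bag has 2 vertices, giving width 1; this decomposition certifies tw(G) ≤ 1. G has an edge, so its treewidth is at least 1. Therefore the treewidth is 1.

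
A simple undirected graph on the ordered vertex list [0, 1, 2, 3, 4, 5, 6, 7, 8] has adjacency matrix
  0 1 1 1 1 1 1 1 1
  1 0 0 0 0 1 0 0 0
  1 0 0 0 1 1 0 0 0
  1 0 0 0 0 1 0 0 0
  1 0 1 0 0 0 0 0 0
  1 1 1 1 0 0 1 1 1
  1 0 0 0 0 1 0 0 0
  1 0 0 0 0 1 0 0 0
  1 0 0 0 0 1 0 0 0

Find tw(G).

2

A width-2 tree decomposition is:
Bags: B1 = {0, 5, 7}  B2 = {0, 5, 8}  B3 = {0, 5, 6}  B4 = {0, 3, 5}  B5 = {0, 2, 5}  B6 = {0, 2, 4}  B7 = {0, 1, 5}
Tree: B1–B2, B2–B3, B1–B4, B1–B5, B5–B6, B2–B7
Each bag holds 3 vertices, so the decomposition has width 2, which upper-bounds the treewidth. On the other hand G contains the 3-clique {0, 2, 4}. A clique must lie in a single bag of any decomposition, so no decomposition can have width below 2. Hence tw(G) = 2 exactly.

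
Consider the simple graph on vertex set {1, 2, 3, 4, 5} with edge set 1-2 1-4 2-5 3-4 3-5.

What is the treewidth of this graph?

A width-2 tree decomposition is:
Bags: B1 = {1, 2, 4}  B2 = {2, 3, 4}  B3 = {2, 3, 5}
Tree: B1–B2, B2–B3
The largest bag has 3 vertices, giving width 2; this decomposition certifies tw(G) ≤ 2. Since 2–1–4–3–5–2 is a cycle in G, G is not acyclic. Forests are exactly the graphs of treewidth ≤ 1, so tw(G) ≥ 2. Therefore the treewidth is 2.

2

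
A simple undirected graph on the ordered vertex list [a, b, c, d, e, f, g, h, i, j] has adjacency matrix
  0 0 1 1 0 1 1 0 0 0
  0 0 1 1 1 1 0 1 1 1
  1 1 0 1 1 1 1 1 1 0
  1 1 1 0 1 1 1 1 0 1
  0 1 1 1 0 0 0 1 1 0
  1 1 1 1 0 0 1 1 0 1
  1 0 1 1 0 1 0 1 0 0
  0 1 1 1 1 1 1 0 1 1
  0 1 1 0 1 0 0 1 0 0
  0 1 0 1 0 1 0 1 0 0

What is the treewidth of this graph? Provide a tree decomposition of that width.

Every bag has size at most 5, so the width is 5 − 1 = 4 and tw(G) ≤ 4. For the lower bound, the 5 vertices {b, c, d, e, h} are pairwise adjacent, and any tree decomposition puts a clique entirely inside one bag — forcing width ≥ 4. Therefore the treewidth is 4.

Treewidth 4.
One such decomposition:
Bags: B1 = {b, c, d, f, h}  B2 = {b, c, d, e, h}  B3 = {b, c, e, h, i}  B4 = {c, d, f, g, h}  B5 = {a, c, d, f, g}  B6 = {b, d, f, h, j}
Tree: B1–B2, B2–B3, B1–B4, B4–B5, B1–B6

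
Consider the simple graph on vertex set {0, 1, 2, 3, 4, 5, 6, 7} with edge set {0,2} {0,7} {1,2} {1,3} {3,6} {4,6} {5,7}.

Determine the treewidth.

1

A width-1 tree decomposition is:
Bags: B1 = {5, 7}  B2 = {0, 7}  B3 = {0, 2}  B4 = {1, 2}  B5 = {1, 3}  B6 = {3, 6}  B7 = {4, 6}
Tree: B1–B2, B2–B3, B3–B4, B4–B5, B5–B6, B6–B7
The largest bag has 2 vertices, giving width 1; this decomposition certifies tw(G) ≤ 1. Since G has at least one edge (e.g. 5–7), it is not an edgeless graph, so tw(G) ≥ 1. Therefore the treewidth is 1.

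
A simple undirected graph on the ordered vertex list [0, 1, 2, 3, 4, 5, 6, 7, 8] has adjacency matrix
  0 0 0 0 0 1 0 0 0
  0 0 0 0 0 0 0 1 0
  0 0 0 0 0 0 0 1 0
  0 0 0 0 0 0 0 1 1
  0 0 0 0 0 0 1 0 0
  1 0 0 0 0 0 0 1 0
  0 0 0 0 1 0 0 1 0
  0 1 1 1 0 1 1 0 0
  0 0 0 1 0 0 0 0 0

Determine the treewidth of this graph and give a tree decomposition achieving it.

The largest bag has 2 vertices, giving width 1; this decomposition certifies tw(G) ≤ 1. Since G has at least one edge (e.g. 3–7), it is not an edgeless graph, so tw(G) ≥ 1. Hence tw(G) = 1 exactly.

Treewidth 1.
One optimal decomposition is:
Bags: B1 = {3, 7}  B2 = {2, 7}  B3 = {6, 7}  B4 = {4, 6}  B5 = {5, 7}  B6 = {1, 7}  B7 = {3, 8}  B8 = {0, 5}
Tree: B1–B2, B1–B3, B3–B4, B1–B5, B3–B6, B1–B7, B5–B8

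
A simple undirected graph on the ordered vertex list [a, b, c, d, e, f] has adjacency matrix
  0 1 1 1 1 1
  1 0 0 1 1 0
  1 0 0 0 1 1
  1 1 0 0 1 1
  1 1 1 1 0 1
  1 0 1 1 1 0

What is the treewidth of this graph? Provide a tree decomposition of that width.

Each bag holds 4 vertices, so the decomposition has width 3, which upper-bounds the treewidth. On the other hand G contains the 4-clique {a, d, e, f}. A clique must lie in a single bag of any decomposition, so no decomposition can have width below 3. The upper and lower bounds meet at 3, so that is the treewidth.

Treewidth 3.
One such decomposition:
Bags: B1 = {a, c, e, f}  B2 = {a, d, e, f}  B3 = {a, b, d, e}
Tree: B1–B2, B2–B3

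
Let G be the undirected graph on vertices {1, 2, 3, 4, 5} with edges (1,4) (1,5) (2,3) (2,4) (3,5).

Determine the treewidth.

2

A width-2 tree decomposition is:
Bags: B1 = {2, 3, 5}  B2 = {1, 2, 5}  B3 = {1, 2, 4}
Tree: B1–B2, B2–B3
Every bag has size at most 3, so the width is 3 − 1 = 2 and tw(G) ≤ 2. Since 2–3–5–1–4–2 is a cycle in G, G is not acyclic. Forests are exactly the graphs of treewidth ≤ 1, so tw(G) ≥ 2. Therefore the treewidth is 2.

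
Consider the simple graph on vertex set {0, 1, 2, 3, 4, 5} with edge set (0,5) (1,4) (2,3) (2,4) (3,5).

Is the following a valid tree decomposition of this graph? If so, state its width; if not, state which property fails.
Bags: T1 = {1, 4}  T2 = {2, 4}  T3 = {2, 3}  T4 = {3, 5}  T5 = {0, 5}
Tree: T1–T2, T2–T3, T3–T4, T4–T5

Every vertex of G appears in some bag (union = {0, 1, 2, 3, 4, 5}); every edge is covered by a bag; and for each vertex v the set of bags containing v is connected in the bag tree. The decomposition is therefore valid. The largest bag has 2 vertices, so the width is 1.

Yes; width 1.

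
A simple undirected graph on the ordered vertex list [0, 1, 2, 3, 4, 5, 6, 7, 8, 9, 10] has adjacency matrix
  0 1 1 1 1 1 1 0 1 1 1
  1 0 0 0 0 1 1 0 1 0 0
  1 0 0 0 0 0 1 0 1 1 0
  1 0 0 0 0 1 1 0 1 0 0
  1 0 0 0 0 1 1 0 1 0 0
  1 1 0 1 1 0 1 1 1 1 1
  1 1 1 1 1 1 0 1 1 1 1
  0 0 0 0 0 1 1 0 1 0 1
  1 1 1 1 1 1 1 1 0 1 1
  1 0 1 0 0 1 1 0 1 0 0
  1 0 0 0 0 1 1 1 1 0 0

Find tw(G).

A width-4 tree decomposition is:
Bags: B1 = {0, 5, 6, 8, 9}  B2 = {0, 2, 6, 8, 9}  B3 = {0, 4, 5, 6, 8}  B4 = {0, 5, 6, 8, 10}  B5 = {5, 6, 7, 8, 10}  B6 = {0, 3, 5, 6, 8}  B7 = {0, 1, 5, 6, 8}
Tree: B1–B2, B1–B3, B1–B4, B4–B5, B3–B6, B6–B7
Each bag holds 5 vertices, so the decomposition has width 4, which upper-bounds the treewidth. For the lower bound, the 5 vertices {0, 2, 6, 8, 9} are pairwise adjacent, and any tree decomposition puts a clique entirely inside one bag — forcing width ≥ 4. Combining the bounds, tw(G) = 4.

4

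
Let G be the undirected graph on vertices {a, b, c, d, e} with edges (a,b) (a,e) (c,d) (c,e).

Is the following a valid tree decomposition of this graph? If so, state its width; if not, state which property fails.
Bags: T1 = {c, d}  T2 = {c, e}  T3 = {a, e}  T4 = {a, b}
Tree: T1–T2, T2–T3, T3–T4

Checking the three conditions: (i) the bags cover all of {a, b, c, d, e}; (ii) for each edge, some bag contains both endpoints; (iii) the bags containing any fixed vertex form a subtree. All hold, so the decomposition is valid with width 2 − 1 = 1.

Yes; width 1.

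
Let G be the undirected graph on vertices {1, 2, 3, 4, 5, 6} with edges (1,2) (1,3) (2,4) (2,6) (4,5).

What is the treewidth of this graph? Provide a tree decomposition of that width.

Treewidth 1.
One such decomposition:
Bags: B1 = {2, 4}  B2 = {2, 6}  B3 = {1, 2}  B4 = {1, 3}  B5 = {4, 5}
Tree: B1–B2, B1–B3, B3–B4, B1–B5

Each bag holds 2 vertices, so the decomposition has width 1, which upper-bounds the treewidth. G has an edge, so its treewidth is at least 1. Combining the bounds, tw(G) = 1.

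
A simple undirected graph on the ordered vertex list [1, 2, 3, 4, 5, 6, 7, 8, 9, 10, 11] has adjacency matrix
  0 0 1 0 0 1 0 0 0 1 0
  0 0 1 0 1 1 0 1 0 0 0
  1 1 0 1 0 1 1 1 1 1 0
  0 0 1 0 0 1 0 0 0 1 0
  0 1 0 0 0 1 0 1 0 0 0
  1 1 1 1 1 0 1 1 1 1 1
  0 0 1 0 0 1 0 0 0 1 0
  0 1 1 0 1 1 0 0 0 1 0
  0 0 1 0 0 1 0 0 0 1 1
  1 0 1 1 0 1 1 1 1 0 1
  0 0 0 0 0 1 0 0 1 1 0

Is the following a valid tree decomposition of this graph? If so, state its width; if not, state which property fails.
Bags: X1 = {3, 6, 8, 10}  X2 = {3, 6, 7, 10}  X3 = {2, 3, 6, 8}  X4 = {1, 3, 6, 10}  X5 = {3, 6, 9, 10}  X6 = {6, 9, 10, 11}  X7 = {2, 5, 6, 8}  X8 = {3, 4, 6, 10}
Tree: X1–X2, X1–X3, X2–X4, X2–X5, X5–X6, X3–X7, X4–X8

Vertex coverage: the bags together contain {1, 2, 3, 4, 5, 6, 7, 8, 9, 10, 11}, the full vertex set. Edge coverage: each edge of G has both endpoints in at least one bag. Running intersection: for every vertex, the bags containing it form a connected subtree. All three properties hold, so this is a valid tree decomposition of width max|bag| − 1 = 3, and hence tw(G) ≤ 3.

Yes; width 3.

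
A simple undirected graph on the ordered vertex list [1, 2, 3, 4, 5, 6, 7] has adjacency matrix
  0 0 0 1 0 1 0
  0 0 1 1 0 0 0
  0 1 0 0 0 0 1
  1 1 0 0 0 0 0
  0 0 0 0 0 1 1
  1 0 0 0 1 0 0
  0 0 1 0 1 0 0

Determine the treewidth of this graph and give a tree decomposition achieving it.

Treewidth 2.
Bags: B1 = {1, 2, 4}  B2 = {1, 2, 6}  B3 = {2, 5, 6}  B4 = {2, 5, 7}  B5 = {2, 3, 7}
Tree: B1–B2, B2–B3, B3–B4, B4–B5

Every bag has size at most 3, so the width is 3 − 1 = 2 and tw(G) ≤ 2. Since 2–4–1–6–5–7–3–2 is a cycle in G, G is not acyclic. Forests are exactly the graphs of treewidth ≤ 1, so tw(G) ≥ 2. Hence tw(G) = 2 exactly.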